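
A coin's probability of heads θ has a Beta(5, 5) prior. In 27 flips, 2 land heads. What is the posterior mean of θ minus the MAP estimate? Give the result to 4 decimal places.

Posterior: Beta(5+2, 5+25) = Beta(7, 30).
Mode = (7−1)/(7+30−2) = 6/35 = 0.1714.
Mean = 7/(7+30) = 7/37 = 0.1892.
Difference = 0.1892 − 0.1714 = 0.0178.

0.0178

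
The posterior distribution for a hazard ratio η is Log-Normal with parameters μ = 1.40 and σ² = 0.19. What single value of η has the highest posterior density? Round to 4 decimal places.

Mode = exp(μ − σ²) = exp(1.21) = 3.3535.
Mean = exp(μ + σ²/2) = exp(1.495) = 4.4593.
This is the posterior mode — the MAP estimate.

3.3535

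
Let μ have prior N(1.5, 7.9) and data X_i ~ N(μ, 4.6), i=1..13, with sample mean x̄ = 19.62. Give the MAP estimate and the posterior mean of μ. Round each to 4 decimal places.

Posterior for μ is Normal. Precision-weighted mean: (1/7.9·1.5 + 13/4.6·19.62) / (1/7.9 + 13/4.6) = 18.8432.
A Normal posterior is symmetric, so mode = mean.

MAP: 18.8432. Posterior mean: 18.8432.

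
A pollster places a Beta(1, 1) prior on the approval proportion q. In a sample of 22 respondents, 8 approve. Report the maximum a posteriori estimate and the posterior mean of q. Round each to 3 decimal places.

maximum a posteriori estimate = 0.364, posterior mean = 0.375

Posterior: Beta(1+8, 1+14) = Beta(9, 15).
Mode = (9−1)/(9+15−2) = 8/22 = 0.364.
With a flat prior the MAP equals the MLE, 8/22.
Mean = 9/(9+15) = 9/24 = 0.375.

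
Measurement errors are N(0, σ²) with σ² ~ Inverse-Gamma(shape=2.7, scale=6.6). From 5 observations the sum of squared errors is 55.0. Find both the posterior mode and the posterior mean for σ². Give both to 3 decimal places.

Posterior: Inverse-Gamma(shape = 2.7+5/2 = 5.2, scale = 6.6+55.0/2 = 34.1).
Mode = β/(α+1) = 34.1/6.2 = 5.500.
Mean = β/(α−1) = 34.1/4.2 = 8.119.
Right-skewed posterior ⇒ mode < mean.

MAP = 5.500; posterior mean = 8.119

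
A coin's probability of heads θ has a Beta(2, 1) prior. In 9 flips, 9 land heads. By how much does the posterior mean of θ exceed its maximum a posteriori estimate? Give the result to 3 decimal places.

Posterior: Beta(2+9, 1+0) = Beta(11, 1).
Since β = 1 ≤ 1 and α > 1, the Beta density is monotone increasing on [0,1]; the mode is at 1.
Mean = 11/(11+1) = 0.917.
Difference = 0.917 − 1.000 = -0.083.
Left-skewed posterior ⇒ mean < mode.

-0.083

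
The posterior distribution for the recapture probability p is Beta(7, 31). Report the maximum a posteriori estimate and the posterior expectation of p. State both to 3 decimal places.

MAP = 0.167, posterior mean = 0.184

Mode = (7−1)/(7+31−2) = 6/36 = 0.167.
Mean = 7/(7+31) = 7/38 = 0.184.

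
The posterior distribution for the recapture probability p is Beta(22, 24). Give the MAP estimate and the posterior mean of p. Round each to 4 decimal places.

Mode = (22−1)/(22+24−2) = 21/44 = 0.4773.
Mean = 22/(22+24) = 22/46 = 0.4783.

p_MAP = 0.4773, E[p|data] = 0.4783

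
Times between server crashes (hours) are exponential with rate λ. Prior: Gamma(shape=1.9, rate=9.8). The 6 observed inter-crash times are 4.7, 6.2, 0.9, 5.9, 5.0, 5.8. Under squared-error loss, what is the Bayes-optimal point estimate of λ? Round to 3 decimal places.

Σ times = 28.5. Posterior: Gamma(shape = 1.9+6 = 7.9, rate = 9.8+28.5 = 38.3).
Mode = (α−1)/β = 6.9/38.3 = 0.180.
Mean = α/β = 7.9/38.3 = 0.206.
Squared-error loss ⇒ the optimal estimator is the posterior mean.

0.206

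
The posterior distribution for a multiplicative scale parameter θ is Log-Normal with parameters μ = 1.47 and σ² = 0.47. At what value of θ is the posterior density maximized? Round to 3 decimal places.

Mode = exp(μ − σ²) = exp(1.00) = 2.718.
Mean = exp(μ + σ²/2) = exp(1.705) = 5.501.
This is the posterior mode — the MAP estimate.

2.718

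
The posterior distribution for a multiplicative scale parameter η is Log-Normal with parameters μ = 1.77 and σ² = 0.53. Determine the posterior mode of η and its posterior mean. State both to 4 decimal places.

posterior mode = 3.4556, posterior mean = 7.6523

Mode = exp(μ − σ²) = exp(1.24) = 3.4556.
Mean = exp(μ + σ²/2) = exp(2.035) = 7.6523.
Mean > mode: the posterior has a right tail.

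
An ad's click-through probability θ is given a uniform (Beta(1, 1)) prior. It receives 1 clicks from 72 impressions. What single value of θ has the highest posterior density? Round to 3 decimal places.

0.014

Posterior: Beta(1+1, 1+71) = Beta(2, 72).
Mode = (2−1)/(2+72−2) = 1/72 = 0.014.
With a flat prior the MAP equals the MLE, 1/72.
Mean = 2/(2+72) = 2/74 = 0.027.
This is the posterior mode — the MAP estimate.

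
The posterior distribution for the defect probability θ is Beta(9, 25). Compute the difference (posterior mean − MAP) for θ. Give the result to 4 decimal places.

Mode = (9−1)/(9+25−2) = 8/32 = 0.2500.
Mean = 9/(9+25) = 9/34 = 0.2647.
Difference = 0.2647 − 0.2500 = 0.0147.

0.0147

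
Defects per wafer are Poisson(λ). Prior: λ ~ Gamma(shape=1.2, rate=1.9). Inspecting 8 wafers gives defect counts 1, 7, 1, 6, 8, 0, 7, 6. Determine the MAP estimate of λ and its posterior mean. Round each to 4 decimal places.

MAP = 3.6566; posterior mean = 3.7576

Σ counts = 36. Posterior: Gamma(shape = 1.2+36 = 37.2, rate = 1.9+8 = 9.9).
Mode = (α−1)/β = 36.2/9.9 = 3.6566.
Mean = α/β = 37.2/9.9 = 3.7576.
Right-skewed posterior ⇒ mode < mean.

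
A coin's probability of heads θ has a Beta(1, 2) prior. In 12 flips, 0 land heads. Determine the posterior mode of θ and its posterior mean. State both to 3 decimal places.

MAP: 0.000. Posterior mean: 0.067.

Posterior: Beta(1+0, 2+12) = Beta(1, 14).
Since α = 1 ≤ 1 and β > 1, the Beta density is monotone decreasing on [0,1]; the mode is at 0.
Mean = 1/(1+14) = 0.067.
Mean > mode: the posterior has a right tail.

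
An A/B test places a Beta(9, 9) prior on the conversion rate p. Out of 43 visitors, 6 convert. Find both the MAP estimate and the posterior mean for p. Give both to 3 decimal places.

Posterior: Beta(9+6, 9+37) = Beta(15, 46).
Mode = (15−1)/(15+46−2) = 14/59 = 0.237.
Mean = 15/(15+46) = 15/61 = 0.246.
Right-skewed posterior ⇒ mode < mean.

MAP: 0.237. Posterior mean: 0.246.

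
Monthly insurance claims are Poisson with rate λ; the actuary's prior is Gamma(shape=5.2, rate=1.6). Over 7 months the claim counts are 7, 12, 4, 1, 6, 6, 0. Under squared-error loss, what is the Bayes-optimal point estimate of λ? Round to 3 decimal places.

4.791

Σ counts = 36. Posterior: Gamma(shape = 5.2+36 = 41.2, rate = 1.6+7 = 8.6).
Mode = (α−1)/β = 40.2/8.6 = 4.674.
Mean = α/β = 41.2/8.6 = 4.791.
Squared-error loss ⇒ the optimal estimator is the posterior mean.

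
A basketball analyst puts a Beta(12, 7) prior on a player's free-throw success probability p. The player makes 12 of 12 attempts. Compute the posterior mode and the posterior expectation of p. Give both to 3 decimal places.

Posterior: Beta(12+12, 7+0) = Beta(24, 7).
Mode = (24−1)/(24+7−2) = 23/29 = 0.793.
Mean = 24/(24+7) = 24/31 = 0.774.
Mode > mean: the posterior has a left tail.

MAP = 0.793; posterior mean = 0.774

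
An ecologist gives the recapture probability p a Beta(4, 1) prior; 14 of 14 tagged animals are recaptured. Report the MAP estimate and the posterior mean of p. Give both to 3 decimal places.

Posterior: Beta(4+14, 1+0) = Beta(18, 1).
Since β = 1 ≤ 1 and α > 1, the Beta density is monotone increasing on [0,1]; the mode is at 1.
Mean = 18/(18+1) = 0.947.

MAP = 1.000, posterior mean = 0.947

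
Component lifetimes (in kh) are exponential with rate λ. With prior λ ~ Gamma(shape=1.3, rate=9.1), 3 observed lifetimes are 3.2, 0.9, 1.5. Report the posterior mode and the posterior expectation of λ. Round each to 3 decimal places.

Σ times = 5.6. Posterior: Gamma(shape = 1.3+3 = 4.3, rate = 9.1+5.6 = 14.7).
Mode = (α−1)/β = 3.3/14.7 = 0.224.
Mean = α/β = 4.3/14.7 = 0.293.
The mean is pulled above the mode by the posterior's right skew.

posterior mode = 0.224, posterior expectation = 0.293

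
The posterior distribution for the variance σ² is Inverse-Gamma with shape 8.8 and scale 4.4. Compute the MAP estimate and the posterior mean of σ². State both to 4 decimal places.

MAP: 0.4490. Posterior mean: 0.5641.

Mode = β/(α+1) = 4.4/9.8 = 0.4490.
Mean = β/(α−1) = 4.4/7.8 = 0.5641.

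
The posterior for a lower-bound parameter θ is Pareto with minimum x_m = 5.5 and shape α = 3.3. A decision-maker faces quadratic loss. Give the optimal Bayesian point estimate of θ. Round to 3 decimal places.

The Pareto density is strictly decreasing on [x_m, ∞), so the mode is x_m = 5.500.
Mean = α·x_m/(α−1) = 3.3·5.5/2.3 = 7.891.
Quadratic loss ⇒ the optimal estimator is the posterior mean.

7.891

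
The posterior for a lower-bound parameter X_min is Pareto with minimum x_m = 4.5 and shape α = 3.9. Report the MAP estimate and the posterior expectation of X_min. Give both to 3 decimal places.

MAP = 4.500; posterior mean = 6.052

The Pareto density is strictly decreasing on [x_m, ∞), so the mode is x_m = 4.500.
Mean = α·x_m/(α−1) = 3.9·4.5/2.9 = 6.052.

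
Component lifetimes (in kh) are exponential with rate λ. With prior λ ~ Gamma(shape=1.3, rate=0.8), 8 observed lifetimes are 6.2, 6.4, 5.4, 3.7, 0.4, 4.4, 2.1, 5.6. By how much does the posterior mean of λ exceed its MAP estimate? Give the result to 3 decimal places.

0.029

Σ times = 34.2. Posterior: Gamma(shape = 1.3+8 = 9.3, rate = 0.8+34.2 = 35.0).
Mode = (α−1)/β = 8.3/35.0 = 0.237.
Mean = α/β = 9.3/35.0 = 0.266.
Difference = 0.266 − 0.237 = 0.029.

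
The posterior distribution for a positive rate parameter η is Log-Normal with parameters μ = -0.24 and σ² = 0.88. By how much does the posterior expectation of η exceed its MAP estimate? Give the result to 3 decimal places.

Mode = exp(μ − σ²) = exp(-1.12) = 0.326.
Mean = exp(μ + σ²/2) = exp(0.200) = 1.221.
Difference = 1.221 − 0.326 = 0.895.

0.895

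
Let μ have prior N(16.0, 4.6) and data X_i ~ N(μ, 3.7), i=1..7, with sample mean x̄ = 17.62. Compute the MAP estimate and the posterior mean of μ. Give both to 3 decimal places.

MAP = 17.453, posterior mean = 17.453

Posterior for μ is Normal. Precision-weighted mean: (1/4.6·16.0 + 7/3.7·17.62) / (1/4.6 + 7/3.7) = 17.453.
A Normal posterior is symmetric, so mode = mean.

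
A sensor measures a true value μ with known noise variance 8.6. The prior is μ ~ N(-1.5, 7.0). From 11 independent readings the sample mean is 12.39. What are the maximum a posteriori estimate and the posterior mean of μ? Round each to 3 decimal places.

Posterior for μ is Normal. Precision-weighted mean: (1/7.0·-1.5 + 11/8.6·12.39) / (1/7.0 + 11/8.6) = 10.995.
A Normal posterior is symmetric, so mode = mean.

maximum a posteriori estimate = 10.995, posterior mean = 10.995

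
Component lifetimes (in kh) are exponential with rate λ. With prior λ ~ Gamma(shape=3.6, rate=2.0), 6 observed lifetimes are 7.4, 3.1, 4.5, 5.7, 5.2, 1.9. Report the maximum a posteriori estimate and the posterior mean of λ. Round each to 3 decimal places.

Σ times = 27.8. Posterior: Gamma(shape = 3.6+6 = 9.6, rate = 2.0+27.8 = 29.8).
Mode = (α−1)/β = 8.6/29.8 = 0.289.
Mean = α/β = 9.6/29.8 = 0.322.

MAP = 0.289; posterior mean = 0.322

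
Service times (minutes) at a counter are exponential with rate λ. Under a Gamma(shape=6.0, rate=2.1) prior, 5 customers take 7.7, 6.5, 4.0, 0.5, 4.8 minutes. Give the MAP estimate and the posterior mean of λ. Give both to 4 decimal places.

Σ times = 23.5. Posterior: Gamma(shape = 6.0+5 = 11.0, rate = 2.1+23.5 = 25.6).
Mode = (α−1)/β = 10.0/25.6 = 0.3906.
Mean = α/β = 11.0/25.6 = 0.4297.

MAP estimate = 0.3906, posterior mean = 0.4297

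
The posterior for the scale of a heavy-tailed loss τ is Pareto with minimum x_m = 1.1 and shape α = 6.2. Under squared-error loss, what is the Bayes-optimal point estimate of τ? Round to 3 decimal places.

1.312

The Pareto density is strictly decreasing on [x_m, ∞), so the mode is x_m = 1.100.
Mean = α·x_m/(α−1) = 6.2·1.1/5.2 = 1.312.
Squared-error loss ⇒ the optimal estimator is the posterior mean.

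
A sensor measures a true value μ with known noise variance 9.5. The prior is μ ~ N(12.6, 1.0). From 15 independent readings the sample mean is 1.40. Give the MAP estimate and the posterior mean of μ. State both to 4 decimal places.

MAP = 5.7429, posterior mean = 5.7429

Posterior for μ is Normal. Precision-weighted mean: (1/1.0·12.6 + 15/9.5·1.40) / (1/1.0 + 15/9.5) = 5.7429.
A Normal posterior is symmetric, so mode = mean.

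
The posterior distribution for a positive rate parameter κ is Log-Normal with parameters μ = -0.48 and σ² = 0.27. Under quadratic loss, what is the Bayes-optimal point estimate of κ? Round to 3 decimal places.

Mode = exp(μ − σ²) = exp(-0.75) = 0.472.
Mean = exp(μ + σ²/2) = exp(-0.345) = 0.708.
Quadratic loss ⇒ the optimal estimator is the posterior mean.

0.708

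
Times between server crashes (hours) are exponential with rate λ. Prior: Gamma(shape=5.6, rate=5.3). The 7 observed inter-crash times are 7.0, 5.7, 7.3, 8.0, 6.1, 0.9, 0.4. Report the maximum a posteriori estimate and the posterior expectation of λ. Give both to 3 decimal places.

Σ times = 35.4. Posterior: Gamma(shape = 5.6+7 = 12.6, rate = 5.3+35.4 = 40.7).
Mode = (α−1)/β = 11.6/40.7 = 0.285.
Mean = α/β = 12.6/40.7 = 0.310.
The posterior is right-skewed, so the mean exceeds the mode.

maximum a posteriori estimate = 0.285, posterior expectation = 0.310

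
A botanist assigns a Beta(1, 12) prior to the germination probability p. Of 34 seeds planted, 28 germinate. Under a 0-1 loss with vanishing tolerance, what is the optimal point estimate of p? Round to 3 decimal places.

Posterior: Beta(1+28, 12+6) = Beta(29, 18).
Mode = (29−1)/(29+18−2) = 28/45 = 0.622.
Mean = 29/(29+18) = 29/47 = 0.617.
This is the posterior mode — the MAP estimate.

0.622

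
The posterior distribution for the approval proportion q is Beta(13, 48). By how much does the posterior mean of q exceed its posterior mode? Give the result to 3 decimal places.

Mode = (13−1)/(13+48−2) = 12/59 = 0.203.
Mean = 13/(13+48) = 13/61 = 0.213.
Difference = 0.213 − 0.203 = 0.010.
The posterior is right-skewed, so the mean exceeds the mode.

0.010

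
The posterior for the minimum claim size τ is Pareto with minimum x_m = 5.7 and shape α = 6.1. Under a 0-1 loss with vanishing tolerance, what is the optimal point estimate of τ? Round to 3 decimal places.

The Pareto density is strictly decreasing on [x_m, ∞), so the mode is x_m = 5.700.
Mean = α·x_m/(α−1) = 6.1·5.7/5.1 = 6.818.
This is the posterior mode — the MAP estimate.

5.700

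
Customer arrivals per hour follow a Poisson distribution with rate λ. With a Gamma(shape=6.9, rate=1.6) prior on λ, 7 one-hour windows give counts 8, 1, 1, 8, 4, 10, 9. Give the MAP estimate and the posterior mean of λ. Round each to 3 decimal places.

Σ counts = 41. Posterior: Gamma(shape = 6.9+41 = 47.9, rate = 1.6+7 = 8.6).
Mode = (α−1)/β = 46.9/8.6 = 5.453.
Mean = α/β = 47.9/8.6 = 5.570.
The mean is pulled above the mode by the posterior's right skew.

MAP = 5.453, posterior mean = 5.570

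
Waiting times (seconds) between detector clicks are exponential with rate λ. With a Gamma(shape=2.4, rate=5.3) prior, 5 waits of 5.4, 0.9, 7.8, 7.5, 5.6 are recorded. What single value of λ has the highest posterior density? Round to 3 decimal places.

Σ times = 27.2. Posterior: Gamma(shape = 2.4+5 = 7.4, rate = 5.3+27.2 = 32.5).
Mode = (α−1)/β = 6.4/32.5 = 0.197.
Mean = α/β = 7.4/32.5 = 0.228.
This is the posterior mode — the MAP estimate.

0.197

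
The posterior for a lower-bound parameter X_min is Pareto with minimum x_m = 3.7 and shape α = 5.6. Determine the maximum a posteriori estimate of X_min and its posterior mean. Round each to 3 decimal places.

The Pareto density is strictly decreasing on [x_m, ∞), so the mode is x_m = 3.700.
Mean = α·x_m/(α−1) = 5.6·3.7/4.6 = 4.504.

MAP: 3.700. Posterior mean: 4.504.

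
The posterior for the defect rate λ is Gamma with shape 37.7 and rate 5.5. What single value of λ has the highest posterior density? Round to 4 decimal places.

6.6727

Mode = (α−1)/β = 36.7/5.5 = 6.6727.
Mean = α/β = 37.7/5.5 = 6.8545.
This is the posterior mode — the MAP estimate.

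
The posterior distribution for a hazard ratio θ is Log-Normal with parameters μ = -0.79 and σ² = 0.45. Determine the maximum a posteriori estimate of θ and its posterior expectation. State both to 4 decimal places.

maximum a posteriori estimate = 0.2894, posterior expectation = 0.5684

Mode = exp(μ − σ²) = exp(-1.24) = 0.2894.
Mean = exp(μ + σ²/2) = exp(-0.565) = 0.5684.
The mean is pulled above the mode by the posterior's right skew.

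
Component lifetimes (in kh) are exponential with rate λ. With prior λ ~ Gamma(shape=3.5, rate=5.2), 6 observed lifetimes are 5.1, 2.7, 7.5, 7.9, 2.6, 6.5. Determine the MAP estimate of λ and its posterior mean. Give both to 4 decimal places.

Σ times = 32.3. Posterior: Gamma(shape = 3.5+6 = 9.5, rate = 5.2+32.3 = 37.5).
Mode = (α−1)/β = 8.5/37.5 = 0.2267.
Mean = α/β = 9.5/37.5 = 0.2533.

MAP: 0.2267. Posterior mean: 0.2533.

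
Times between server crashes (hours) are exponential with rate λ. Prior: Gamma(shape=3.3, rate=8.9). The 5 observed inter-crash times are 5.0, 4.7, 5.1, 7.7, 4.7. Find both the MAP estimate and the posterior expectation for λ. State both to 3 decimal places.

MAP: 0.202. Posterior mean: 0.230.

Σ times = 27.2. Posterior: Gamma(shape = 3.3+5 = 8.3, rate = 8.9+27.2 = 36.1).
Mode = (α−1)/β = 7.3/36.1 = 0.202.
Mean = α/β = 8.3/36.1 = 0.230.
The mean is pulled above the mode by the posterior's right skew.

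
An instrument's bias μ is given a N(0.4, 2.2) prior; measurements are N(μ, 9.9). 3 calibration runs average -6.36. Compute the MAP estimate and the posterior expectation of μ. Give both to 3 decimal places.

MAP estimate = -2.304, posterior expectation = -2.304

Posterior for μ is Normal. Precision-weighted mean: (1/2.2·0.4 + 3/9.9·-6.36) / (1/2.2 + 3/9.9) = -2.304.
A Normal posterior is symmetric, so mode = mean.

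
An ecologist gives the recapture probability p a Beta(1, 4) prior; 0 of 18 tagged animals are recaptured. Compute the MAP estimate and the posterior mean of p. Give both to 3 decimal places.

Posterior: Beta(1+0, 4+18) = Beta(1, 22).
Since α = 1 ≤ 1 and β > 1, the Beta density is monotone decreasing on [0,1]; the mode is at 0.
Mean = 1/(1+22) = 0.043.

p_MAP = 0.000, E[p|data] = 0.043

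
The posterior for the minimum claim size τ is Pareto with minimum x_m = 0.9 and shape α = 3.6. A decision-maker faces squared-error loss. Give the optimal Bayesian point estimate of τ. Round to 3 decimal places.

1.246

The Pareto density is strictly decreasing on [x_m, ∞), so the mode is x_m = 0.900.
Mean = α·x_m/(α−1) = 3.6·0.9/2.6 = 1.246.
Squared-error loss ⇒ the optimal estimator is the posterior mean.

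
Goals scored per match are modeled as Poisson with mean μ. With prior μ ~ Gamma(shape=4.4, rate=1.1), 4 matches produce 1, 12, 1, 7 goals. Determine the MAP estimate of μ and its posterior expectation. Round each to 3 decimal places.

MAP = 4.784, posterior mean = 4.980

Σ counts = 21. Posterior: Gamma(shape = 4.4+21 = 25.4, rate = 1.1+4 = 5.1).
Mode = (α−1)/β = 24.4/5.1 = 4.784.
Mean = α/β = 25.4/5.1 = 4.980.
The mean is pulled above the mode by the posterior's right skew.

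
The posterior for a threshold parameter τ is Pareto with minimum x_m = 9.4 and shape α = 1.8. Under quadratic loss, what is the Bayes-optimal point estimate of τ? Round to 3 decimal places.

The Pareto density is strictly decreasing on [x_m, ∞), so the mode is x_m = 9.400.
Mean = α·x_m/(α−1) = 1.8·9.4/0.8 = 21.150.
Quadratic loss ⇒ the optimal estimator is the posterior mean.

21.150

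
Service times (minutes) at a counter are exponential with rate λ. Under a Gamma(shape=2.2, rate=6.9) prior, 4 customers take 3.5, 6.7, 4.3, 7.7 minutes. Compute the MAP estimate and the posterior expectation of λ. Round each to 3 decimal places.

Σ times = 22.2. Posterior: Gamma(shape = 2.2+4 = 6.2, rate = 6.9+22.2 = 29.1).
Mode = (α−1)/β = 5.2/29.1 = 0.179.
Mean = α/β = 6.2/29.1 = 0.213.

MAP = 0.179, posterior mean = 0.213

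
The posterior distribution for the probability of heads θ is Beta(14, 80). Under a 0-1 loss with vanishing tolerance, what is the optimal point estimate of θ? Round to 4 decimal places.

0.1413

Mode = (14−1)/(14+80−2) = 13/92 = 0.1413.
Mean = 14/(14+80) = 14/94 = 0.1489.
This is the posterior mode — the MAP estimate.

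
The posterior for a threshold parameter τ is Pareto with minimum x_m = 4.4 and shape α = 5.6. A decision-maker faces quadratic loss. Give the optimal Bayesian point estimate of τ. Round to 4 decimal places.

5.3565

The Pareto density is strictly decreasing on [x_m, ∞), so the mode is x_m = 4.4000.
Mean = α·x_m/(α−1) = 5.6·4.4/4.6 = 5.3565.
Quadratic loss ⇒ the optimal estimator is the posterior mean.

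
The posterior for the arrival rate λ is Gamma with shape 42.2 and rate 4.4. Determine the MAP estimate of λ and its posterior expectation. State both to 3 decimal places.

MAP = 9.364; posterior mean = 9.591

Mode = (α−1)/β = 41.2/4.4 = 9.364.
Mean = α/β = 42.2/4.4 = 9.591.
Mean > mode: the posterior has a right tail.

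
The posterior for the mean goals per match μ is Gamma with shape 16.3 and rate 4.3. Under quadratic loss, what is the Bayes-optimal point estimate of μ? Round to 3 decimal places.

3.791

Mode = (α−1)/β = 15.3/4.3 = 3.558.
Mean = α/β = 16.3/4.3 = 3.791.
Quadratic loss ⇒ the optimal estimator is the posterior mean.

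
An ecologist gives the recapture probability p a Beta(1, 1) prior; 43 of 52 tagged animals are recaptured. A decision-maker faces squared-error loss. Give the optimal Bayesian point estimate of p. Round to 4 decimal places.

0.8148

Posterior: Beta(1+43, 1+9) = Beta(44, 10).
Mode = (44−1)/(44+10−2) = 43/52 = 0.8269.
With a flat prior the MAP equals the MLE, 43/52.
Mean = 44/(44+10) = 44/54 = 0.8148.
Squared-error loss ⇒ the optimal estimator is the posterior mean.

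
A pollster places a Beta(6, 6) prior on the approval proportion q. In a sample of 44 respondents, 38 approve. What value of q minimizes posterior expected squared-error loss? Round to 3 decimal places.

0.786

Posterior: Beta(6+38, 6+6) = Beta(44, 12).
Mode = (44−1)/(44+12−2) = 43/54 = 0.796.
Mean = 44/(44+12) = 44/56 = 0.786.
Squared-error loss ⇒ the optimal estimator is the posterior mean.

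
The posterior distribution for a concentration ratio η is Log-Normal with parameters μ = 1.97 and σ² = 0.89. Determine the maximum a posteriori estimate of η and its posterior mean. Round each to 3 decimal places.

MAP: 2.945. Posterior mean: 11.190.

Mode = exp(μ − σ²) = exp(1.08) = 2.945.
Mean = exp(μ + σ²/2) = exp(2.415) = 11.190.
The posterior is right-skewed, so the mean exceeds the mode.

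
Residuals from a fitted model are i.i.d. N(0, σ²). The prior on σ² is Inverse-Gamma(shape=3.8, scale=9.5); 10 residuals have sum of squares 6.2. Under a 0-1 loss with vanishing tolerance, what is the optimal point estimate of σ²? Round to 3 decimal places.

1.286

Posterior: Inverse-Gamma(shape = 3.8+10/2 = 8.8, scale = 9.5+6.2/2 = 12.6).
Mode = β/(α+1) = 12.6/9.8 = 1.286.
Mean = β/(α−1) = 12.6/7.8 = 1.615.
This is the posterior mode — the MAP estimate.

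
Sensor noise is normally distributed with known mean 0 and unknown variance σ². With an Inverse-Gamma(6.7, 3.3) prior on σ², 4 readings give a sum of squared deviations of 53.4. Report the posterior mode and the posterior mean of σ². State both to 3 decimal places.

MAP: 3.093. Posterior mean: 3.896.

Posterior: Inverse-Gamma(shape = 6.7+4/2 = 8.7, scale = 3.3+53.4/2 = 30.0).
Mode = β/(α+1) = 30.0/9.7 = 3.093.
Mean = β/(α−1) = 30.0/7.7 = 3.896.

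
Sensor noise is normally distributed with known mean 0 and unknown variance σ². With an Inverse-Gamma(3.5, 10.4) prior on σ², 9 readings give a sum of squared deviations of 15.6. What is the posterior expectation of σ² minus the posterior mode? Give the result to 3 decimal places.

Posterior: Inverse-Gamma(shape = 3.5+9/2 = 8.0, scale = 10.4+15.6/2 = 18.2).
Mode = β/(α+1) = 18.2/9.0 = 2.022.
Mean = β/(α−1) = 18.2/7.0 = 2.600.
Difference = 2.600 − 2.022 = 0.578.
Right-skewed posterior ⇒ mode < mean.

0.578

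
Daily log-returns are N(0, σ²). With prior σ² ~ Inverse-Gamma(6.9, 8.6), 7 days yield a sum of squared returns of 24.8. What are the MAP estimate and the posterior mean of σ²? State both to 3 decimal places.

Posterior: Inverse-Gamma(shape = 6.9+7/2 = 10.4, scale = 8.6+24.8/2 = 21.0).
Mode = β/(α+1) = 21.0/11.4 = 1.842.
Mean = β/(α−1) = 21.0/9.4 = 2.234.
Right-skewed posterior ⇒ mode < mean.

σ²_MAP = 1.842, E[σ²|data] = 2.234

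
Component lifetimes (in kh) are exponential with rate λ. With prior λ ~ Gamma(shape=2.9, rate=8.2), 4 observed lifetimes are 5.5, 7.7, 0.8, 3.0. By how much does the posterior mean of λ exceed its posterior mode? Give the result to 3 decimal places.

0.040

Σ times = 17.0. Posterior: Gamma(shape = 2.9+4 = 6.9, rate = 8.2+17.0 = 25.2).
Mode = (α−1)/β = 5.9/25.2 = 0.234.
Mean = α/β = 6.9/25.2 = 0.274.
Difference = 0.274 − 0.234 = 0.040.
Mean > mode: the posterior has a right tail.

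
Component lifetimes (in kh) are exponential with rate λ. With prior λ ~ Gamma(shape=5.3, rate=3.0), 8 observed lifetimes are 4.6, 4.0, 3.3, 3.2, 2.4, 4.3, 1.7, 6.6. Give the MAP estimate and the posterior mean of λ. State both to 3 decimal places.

MAP: 0.372. Posterior mean: 0.402.

Σ times = 30.1. Posterior: Gamma(shape = 5.3+8 = 13.3, rate = 3.0+30.1 = 33.1).
Mode = (α−1)/β = 12.3/33.1 = 0.372.
Mean = α/β = 13.3/33.1 = 0.402.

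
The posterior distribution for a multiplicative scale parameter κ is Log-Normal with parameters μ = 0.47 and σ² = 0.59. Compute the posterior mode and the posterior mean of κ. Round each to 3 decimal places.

posterior mode = 0.887, posterior mean = 2.149

Mode = exp(μ − σ²) = exp(-0.12) = 0.887.
Mean = exp(μ + σ²/2) = exp(0.765) = 2.149.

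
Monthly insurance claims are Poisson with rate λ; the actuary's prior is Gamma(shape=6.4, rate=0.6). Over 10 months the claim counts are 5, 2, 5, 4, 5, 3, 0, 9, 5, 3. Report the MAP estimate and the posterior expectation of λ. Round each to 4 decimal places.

MAP = 4.3774; posterior mean = 4.4717

Σ counts = 41. Posterior: Gamma(shape = 6.4+41 = 47.4, rate = 0.6+10 = 10.6).
Mode = (α−1)/β = 46.4/10.6 = 4.3774.
Mean = α/β = 47.4/10.6 = 4.4717.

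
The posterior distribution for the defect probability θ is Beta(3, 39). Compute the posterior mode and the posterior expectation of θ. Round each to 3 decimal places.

Mode = (3−1)/(3+39−2) = 2/40 = 0.050.
Mean = 3/(3+39) = 3/42 = 0.071.

MAP = 0.050; posterior mean = 0.071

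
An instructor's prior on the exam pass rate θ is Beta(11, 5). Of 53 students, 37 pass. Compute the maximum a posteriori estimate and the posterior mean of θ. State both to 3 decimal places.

MAP: 0.701. Posterior mean: 0.696.

Posterior: Beta(11+37, 5+16) = Beta(48, 21).
Mode = (48−1)/(48+21−2) = 47/67 = 0.701.
Mean = 48/(48+21) = 48/69 = 0.696.
Left-skewed posterior ⇒ mean < mode.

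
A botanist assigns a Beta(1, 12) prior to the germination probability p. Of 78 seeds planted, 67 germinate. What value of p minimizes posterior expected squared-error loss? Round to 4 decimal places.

0.7473

Posterior: Beta(1+67, 12+11) = Beta(68, 23).
Mode = (68−1)/(68+23−2) = 67/89 = 0.7528.
Mean = 68/(68+23) = 68/91 = 0.7473.
Squared-error loss ⇒ the optimal estimator is the posterior mean.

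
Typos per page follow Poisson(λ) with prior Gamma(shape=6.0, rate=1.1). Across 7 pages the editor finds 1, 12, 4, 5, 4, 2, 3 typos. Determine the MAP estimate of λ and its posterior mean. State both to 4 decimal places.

MAP = 4.4444; posterior mean = 4.5679

Σ counts = 31. Posterior: Gamma(shape = 6.0+31 = 37.0, rate = 1.1+7 = 8.1).
Mode = (α−1)/β = 36.0/8.1 = 4.4444.
Mean = α/β = 37.0/8.1 = 4.5679.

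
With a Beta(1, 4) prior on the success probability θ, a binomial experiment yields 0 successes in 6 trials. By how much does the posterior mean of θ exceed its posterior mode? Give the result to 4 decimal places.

0.0909

Posterior: Beta(1+0, 4+6) = Beta(1, 10).
Since α = 1 ≤ 1 and β > 1, the Beta density is monotone decreasing on [0,1]; the mode is at 0.
Mean = 1/(1+10) = 0.0909.
Difference = 0.0909 − 0.0000 = 0.0909.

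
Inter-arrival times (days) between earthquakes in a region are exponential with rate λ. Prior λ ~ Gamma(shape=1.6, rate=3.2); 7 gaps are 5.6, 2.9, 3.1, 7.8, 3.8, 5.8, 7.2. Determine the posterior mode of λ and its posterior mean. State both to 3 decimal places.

Σ times = 36.2. Posterior: Gamma(shape = 1.6+7 = 8.6, rate = 3.2+36.2 = 39.4).
Mode = (α−1)/β = 7.6/39.4 = 0.193.
Mean = α/β = 8.6/39.4 = 0.218.
Right-skewed posterior ⇒ mode < mean.

MAP = 0.193; posterior mean = 0.218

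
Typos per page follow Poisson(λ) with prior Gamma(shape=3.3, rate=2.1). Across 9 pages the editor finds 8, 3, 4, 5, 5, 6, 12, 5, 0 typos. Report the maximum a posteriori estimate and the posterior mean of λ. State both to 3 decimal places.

Σ counts = 48. Posterior: Gamma(shape = 3.3+48 = 51.3, rate = 2.1+9 = 11.1).
Mode = (α−1)/β = 50.3/11.1 = 4.532.
Mean = α/β = 51.3/11.1 = 4.622.

maximum a posteriori estimate = 4.532, posterior mean = 4.622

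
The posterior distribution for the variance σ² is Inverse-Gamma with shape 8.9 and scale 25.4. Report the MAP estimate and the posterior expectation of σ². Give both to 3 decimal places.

Mode = β/(α+1) = 25.4/9.9 = 2.566.
Mean = β/(α−1) = 25.4/7.9 = 3.215.
Right-skewed posterior ⇒ mode < mean.

MAP = 2.566, posterior mean = 3.215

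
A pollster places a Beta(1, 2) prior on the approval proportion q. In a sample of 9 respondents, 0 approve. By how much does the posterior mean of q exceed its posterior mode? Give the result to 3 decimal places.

0.083

Posterior: Beta(1+0, 2+9) = Beta(1, 11).
Since α = 1 ≤ 1 and β > 1, the Beta density is monotone decreasing on [0,1]; the mode is at 0.
Mean = 1/(1+11) = 0.083.
Difference = 0.083 − 0.000 = 0.083.
Mean > mode: the posterior has a right tail.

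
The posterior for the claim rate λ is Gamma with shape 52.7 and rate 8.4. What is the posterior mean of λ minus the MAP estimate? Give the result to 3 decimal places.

Mode = (α−1)/β = 51.7/8.4 = 6.155.
Mean = α/β = 52.7/8.4 = 6.274.
Difference = 6.274 − 6.155 = 0.119.
Mean > mode: the posterior has a right tail.

0.119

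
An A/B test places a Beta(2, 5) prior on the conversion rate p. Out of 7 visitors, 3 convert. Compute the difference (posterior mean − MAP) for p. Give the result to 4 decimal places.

Posterior: Beta(2+3, 5+4) = Beta(5, 9).
Mode = (5−1)/(5+9−2) = 4/12 = 0.3333.
Mean = 5/(5+9) = 5/14 = 0.3571.
Difference = 0.3571 − 0.3333 = 0.0238.

0.0238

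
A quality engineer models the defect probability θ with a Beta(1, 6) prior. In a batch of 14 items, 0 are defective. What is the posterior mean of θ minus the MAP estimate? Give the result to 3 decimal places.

0.048

Posterior: Beta(1+0, 6+14) = Beta(1, 20).
Since α = 1 ≤ 1 and β > 1, the Beta density is monotone decreasing on [0,1]; the mode is at 0.
Mean = 1/(1+20) = 0.048.
Difference = 0.048 − 0.000 = 0.048.
The posterior is right-skewed, so the mean exceeds the mode.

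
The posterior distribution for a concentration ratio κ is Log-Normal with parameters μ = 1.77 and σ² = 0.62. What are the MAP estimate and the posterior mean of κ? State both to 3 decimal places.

Mode = exp(μ − σ²) = exp(1.15) = 3.158.
Mean = exp(μ + σ²/2) = exp(2.080) = 8.004.

MAP estimate = 3.158, posterior mean = 8.004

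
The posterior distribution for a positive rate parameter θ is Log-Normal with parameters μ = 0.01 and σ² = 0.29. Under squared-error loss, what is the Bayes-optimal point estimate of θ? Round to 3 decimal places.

Mode = exp(μ − σ²) = exp(-0.28) = 0.756.
Mean = exp(μ + σ²/2) = exp(0.155) = 1.168.
Squared-error loss ⇒ the optimal estimator is the posterior mean.

1.168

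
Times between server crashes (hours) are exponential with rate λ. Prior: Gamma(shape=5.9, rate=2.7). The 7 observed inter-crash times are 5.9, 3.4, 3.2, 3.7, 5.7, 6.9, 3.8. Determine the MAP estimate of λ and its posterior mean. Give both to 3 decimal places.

λ_MAP = 0.337, E[λ|data] = 0.365

Σ times = 32.6. Posterior: Gamma(shape = 5.9+7 = 12.9, rate = 2.7+32.6 = 35.3).
Mode = (α−1)/β = 11.9/35.3 = 0.337.
Mean = α/β = 12.9/35.3 = 0.365.
Mean > mode: the posterior has a right tail.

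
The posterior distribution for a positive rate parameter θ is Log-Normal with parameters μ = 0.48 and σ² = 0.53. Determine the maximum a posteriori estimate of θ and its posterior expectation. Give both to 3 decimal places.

MAP: 0.951. Posterior mean: 2.106.

Mode = exp(μ − σ²) = exp(-0.05) = 0.951.
Mean = exp(μ + σ²/2) = exp(0.745) = 2.106.
Right-skewed posterior ⇒ mode < mean.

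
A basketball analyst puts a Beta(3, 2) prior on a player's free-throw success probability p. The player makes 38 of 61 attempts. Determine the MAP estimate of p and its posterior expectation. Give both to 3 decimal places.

p_MAP = 0.625, E[p|data] = 0.621

Posterior: Beta(3+38, 2+23) = Beta(41, 25).
Mode = (41−1)/(41+25−2) = 40/64 = 0.625.
Mean = 41/(41+25) = 41/66 = 0.621.
The posterior is left-skewed, so the mode exceeds the mean.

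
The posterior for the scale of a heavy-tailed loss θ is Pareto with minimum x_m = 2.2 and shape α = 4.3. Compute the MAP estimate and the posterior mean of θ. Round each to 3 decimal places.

The Pareto density is strictly decreasing on [x_m, ∞), so the mode is x_m = 2.200.
Mean = α·x_m/(α−1) = 4.3·2.2/3.3 = 2.867.
Mean > mode: the posterior has a right tail.

MAP: 2.200. Posterior mean: 2.867.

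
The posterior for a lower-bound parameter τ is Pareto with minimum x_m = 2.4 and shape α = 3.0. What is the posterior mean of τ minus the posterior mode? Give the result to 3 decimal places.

The Pareto density is strictly decreasing on [x_m, ∞), so the mode is x_m = 2.400.
Mean = α·x_m/(α−1) = 3.0·2.4/2.0 = 3.600.
Difference = 3.600 − 2.400 = 1.200.

1.200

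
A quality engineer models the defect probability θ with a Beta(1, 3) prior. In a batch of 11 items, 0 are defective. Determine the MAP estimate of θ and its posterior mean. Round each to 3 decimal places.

MAP = 0.000, posterior mean = 0.067

Posterior: Beta(1+0, 3+11) = Beta(1, 14).
Since α = 1 ≤ 1 and β > 1, the Beta density is monotone decreasing on [0,1]; the mode is at 0.
Mean = 1/(1+14) = 0.067.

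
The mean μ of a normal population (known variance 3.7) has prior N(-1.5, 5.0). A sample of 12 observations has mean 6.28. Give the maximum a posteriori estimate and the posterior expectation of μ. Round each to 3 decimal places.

Posterior for μ is Normal. Precision-weighted mean: (1/5.0·-1.5 + 12/3.7·6.28) / (1/5.0 + 12/3.7) = 5.828.
A Normal posterior is symmetric, so mode = mean.

MAP = 5.828; posterior mean = 5.828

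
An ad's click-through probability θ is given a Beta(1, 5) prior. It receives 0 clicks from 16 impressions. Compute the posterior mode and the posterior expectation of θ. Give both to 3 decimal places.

Posterior: Beta(1+0, 5+16) = Beta(1, 21).
Since α = 1 ≤ 1 and β > 1, the Beta density is monotone decreasing on [0,1]; the mode is at 0.
Mean = 1/(1+21) = 0.045.

MAP: 0.000. Posterior mean: 0.045.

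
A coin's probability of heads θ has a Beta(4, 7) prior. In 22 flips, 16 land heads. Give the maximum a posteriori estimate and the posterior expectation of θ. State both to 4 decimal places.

MAP = 0.6129, posterior mean = 0.6061

Posterior: Beta(4+16, 7+6) = Beta(20, 13).
Mode = (20−1)/(20+13−2) = 19/31 = 0.6129.
Mean = 20/(20+13) = 20/33 = 0.6061.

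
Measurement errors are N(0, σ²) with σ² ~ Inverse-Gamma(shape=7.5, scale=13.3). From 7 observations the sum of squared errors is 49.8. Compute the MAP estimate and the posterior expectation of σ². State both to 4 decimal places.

Posterior: Inverse-Gamma(shape = 7.5+7/2 = 11.0, scale = 13.3+49.8/2 = 38.2).
Mode = β/(α+1) = 38.2/12.0 = 3.1833.
Mean = β/(α−1) = 38.2/10.0 = 3.8200.
The posterior is right-skewed, so the mean exceeds the mode.

MAP = 3.1833; posterior mean = 3.8200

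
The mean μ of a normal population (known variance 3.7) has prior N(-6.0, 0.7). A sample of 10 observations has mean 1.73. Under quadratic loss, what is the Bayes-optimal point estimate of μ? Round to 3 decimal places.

Posterior for μ is Normal. Precision-weighted mean: (1/0.7·-6.0 + 10/3.7·1.73) / (1/0.7 + 10/3.7) = -0.943.
A Normal posterior is symmetric, so mode = mean.
Quadratic loss ⇒ the optimal estimator is the posterior mean.

-0.943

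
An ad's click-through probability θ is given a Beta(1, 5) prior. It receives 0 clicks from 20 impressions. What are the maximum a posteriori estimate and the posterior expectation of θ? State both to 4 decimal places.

Posterior: Beta(1+0, 5+20) = Beta(1, 25).
Since α = 1 ≤ 1 and β > 1, the Beta density is monotone decreasing on [0,1]; the mode is at 0.
Mean = 1/(1+25) = 0.0385.

MAP = 0.0000; posterior mean = 0.0385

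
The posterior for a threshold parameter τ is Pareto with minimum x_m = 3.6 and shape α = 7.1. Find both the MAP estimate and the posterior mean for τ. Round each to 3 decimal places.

MAP: 3.600. Posterior mean: 4.190.

The Pareto density is strictly decreasing on [x_m, ∞), so the mode is x_m = 3.600.
Mean = α·x_m/(α−1) = 7.1·3.6/6.1 = 4.190.
The mean is pulled above the mode by the posterior's right skew.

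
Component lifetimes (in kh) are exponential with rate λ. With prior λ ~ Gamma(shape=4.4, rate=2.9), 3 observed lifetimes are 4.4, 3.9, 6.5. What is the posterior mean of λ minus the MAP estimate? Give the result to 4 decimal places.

0.0565

Σ times = 14.8. Posterior: Gamma(shape = 4.4+3 = 7.4, rate = 2.9+14.8 = 17.7).
Mode = (α−1)/β = 6.4/17.7 = 0.3616.
Mean = α/β = 7.4/17.7 = 0.4181.
Difference = 0.4181 − 0.3616 = 0.0565.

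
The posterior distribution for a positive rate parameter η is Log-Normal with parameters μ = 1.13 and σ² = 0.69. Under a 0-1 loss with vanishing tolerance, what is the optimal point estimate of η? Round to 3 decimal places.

Mode = exp(μ − σ²) = exp(0.44) = 1.553.
Mean = exp(μ + σ²/2) = exp(1.475) = 4.371.
This is the posterior mode — the MAP estimate.

1.553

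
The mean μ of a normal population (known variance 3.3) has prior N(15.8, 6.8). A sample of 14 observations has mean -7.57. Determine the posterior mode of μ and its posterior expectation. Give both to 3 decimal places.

μ_MAP = -6.787, E[μ|data] = -6.787

Posterior for μ is Normal. Precision-weighted mean: (1/6.8·15.8 + 14/3.3·-7.57) / (1/6.8 + 14/3.3) = -6.787.
A Normal posterior is symmetric, so mode = mean.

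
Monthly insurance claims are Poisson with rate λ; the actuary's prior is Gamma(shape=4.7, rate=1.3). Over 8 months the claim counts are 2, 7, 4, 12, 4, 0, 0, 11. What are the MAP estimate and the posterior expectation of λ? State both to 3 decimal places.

Σ counts = 40. Posterior: Gamma(shape = 4.7+40 = 44.7, rate = 1.3+8 = 9.3).
Mode = (α−1)/β = 43.7/9.3 = 4.699.
Mean = α/β = 44.7/9.3 = 4.806.
Mean > mode: the posterior has a right tail.

MAP: 4.699. Posterior mean: 4.806.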